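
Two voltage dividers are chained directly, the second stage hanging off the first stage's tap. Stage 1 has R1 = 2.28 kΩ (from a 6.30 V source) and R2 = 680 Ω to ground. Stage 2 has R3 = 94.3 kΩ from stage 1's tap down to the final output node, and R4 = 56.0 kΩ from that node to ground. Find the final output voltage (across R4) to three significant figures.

V_out ≈ 0.537 V

Stage 2 presents R3+R4 = 150300 Ω as a load on stage 1's tap.
Stage 1's lower leg becomes R2‖(R3+R4) = 676.9 Ω, so V_mid = 6.30 × 676.9/2957 = 1.442 V.
Stage 2 is itself unloaded: V_out = V_mid × R4/(R3+R4) = 1.442 × 56000/150300 = 0.537 V.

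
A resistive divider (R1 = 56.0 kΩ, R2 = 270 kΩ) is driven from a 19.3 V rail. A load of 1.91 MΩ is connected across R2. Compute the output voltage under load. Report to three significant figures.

The load sits in parallel with R2: R2‖R_L = (270 × 1910) / (270 + 1910) = 236.6 kΩ.
V_out = 19.3 × 236.6 / (56.0 + 236.6) = 19.3 × 236.6/292.6 = 15.6 V.

V_out ≈ 15.6 V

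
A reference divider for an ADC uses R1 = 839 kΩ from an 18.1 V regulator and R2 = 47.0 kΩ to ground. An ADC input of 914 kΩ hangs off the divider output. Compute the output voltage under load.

V_out ≈ 0.916 V

The load sits in parallel with R2: R2‖R_L = (47.0 × 914) / (47.0 + 914) = 44.70 kΩ.
V_out = 18.1 × 44.70 / (839 + 44.70) = 18.1 × 44.70/883.7 = 0.916 V.
(Unloaded it would have been 0.960 V.)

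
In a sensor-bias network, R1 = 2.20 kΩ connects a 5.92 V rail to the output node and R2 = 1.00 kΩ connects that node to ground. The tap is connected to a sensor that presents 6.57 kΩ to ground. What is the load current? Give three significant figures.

R2‖R_L = 0.8679 kΩ; V_out = 5.92 × 0.8679/3.068 = 1.675 V.
I_L = V_out / R_L = 1.675 / 6.57 kΩ = 0.255 mA.

I_L ≈ 0.255 mA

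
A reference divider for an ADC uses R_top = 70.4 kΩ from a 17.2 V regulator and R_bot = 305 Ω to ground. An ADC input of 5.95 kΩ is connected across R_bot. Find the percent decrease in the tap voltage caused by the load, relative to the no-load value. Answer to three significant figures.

4.86 %

The divider's output (Thévenin) resistance is R_top‖R_bot = 303.7 Ω.
Fractional drop under load = R_th/(R_th + R_L) = 303.7 / (303.7 + 5950) = 0.04856.
So the output falls by 4.86 %.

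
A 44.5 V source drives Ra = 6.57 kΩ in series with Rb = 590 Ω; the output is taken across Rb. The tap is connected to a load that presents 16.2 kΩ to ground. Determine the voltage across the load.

The load sits in parallel with Rb: Rb‖R_L = (590 × 16200) / (590 + 16200) = 569.3 Ω.
V_out = 44.5 × 569.3 / (6570 + 569.3) = 44.5 × 569.3/7139 = 3.55 V.

V_out ≈ 3.55 V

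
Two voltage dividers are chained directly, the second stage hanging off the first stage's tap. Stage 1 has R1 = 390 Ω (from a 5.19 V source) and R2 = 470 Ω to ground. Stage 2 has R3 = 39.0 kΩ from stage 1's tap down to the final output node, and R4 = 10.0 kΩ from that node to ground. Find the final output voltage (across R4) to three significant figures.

V_out ≈ 0.576 V

Stage 2 presents R3+R4 = 49000 Ω as a load on stage 1's tap.
Stage 1's lower leg becomes R2‖(R3+R4) = 465.5 Ω, so V_mid = 5.19 × 465.5/855.5 = 2.824 V.
Stage 2 is itself unloaded: V_out = V_mid × R4/(R3+R4) = 2.824 × 10000/49000 = 0.576 V.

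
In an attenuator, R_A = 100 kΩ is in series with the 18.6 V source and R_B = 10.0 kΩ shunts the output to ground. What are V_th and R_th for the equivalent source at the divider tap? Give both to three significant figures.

V_th is the open-circuit tap voltage: 18.6 × 10.0/(100 + 10.0) = 1.69 V.
With the supply zeroed, R_A and R_B appear in parallel from the tap: R_th = R_A‖R_B = (100 × 10.0)/110.0 = 9.09 kΩ.

V_th = 1.69 V, R_th = 9.09 kΩ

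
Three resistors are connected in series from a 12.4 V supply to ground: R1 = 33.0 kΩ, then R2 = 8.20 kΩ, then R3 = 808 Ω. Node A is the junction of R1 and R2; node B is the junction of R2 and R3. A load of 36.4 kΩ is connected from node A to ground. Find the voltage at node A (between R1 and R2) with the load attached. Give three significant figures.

Below node A the series string R2+R3 = 9008 Ω sits in parallel with the 36400 Ω load: 7221 Ω.
V_A = 12.4 × 7221/(33000 + 7221) = 2.23 V.

V ≈ 2.23 V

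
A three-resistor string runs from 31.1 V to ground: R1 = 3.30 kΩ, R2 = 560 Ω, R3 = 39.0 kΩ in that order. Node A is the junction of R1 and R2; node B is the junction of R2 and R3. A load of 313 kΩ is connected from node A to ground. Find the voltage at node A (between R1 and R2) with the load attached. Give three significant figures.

V ≈ 28.4 V

Below node A the series string R2+R3 = 39560 Ω sits in parallel with the 313000 Ω load: 35120 Ω.
V_A = 31.1 × 35120/(3300 + 35120) = 28.4 V.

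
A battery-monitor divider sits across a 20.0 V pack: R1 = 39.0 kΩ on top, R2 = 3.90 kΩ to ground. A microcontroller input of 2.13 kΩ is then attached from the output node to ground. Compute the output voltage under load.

V_out ≈ 0.682 V

The load sits in parallel with R2: R2‖R_L = (3.90 × 2.13) / (3.90 + 2.13) = 1.378 kΩ.
V_out = 20.0 × 1.378 / (39.0 + 1.378) = 20.0 × 1.378/40.38 = 0.682 V.
(Unloaded it would have been 1.82 V.)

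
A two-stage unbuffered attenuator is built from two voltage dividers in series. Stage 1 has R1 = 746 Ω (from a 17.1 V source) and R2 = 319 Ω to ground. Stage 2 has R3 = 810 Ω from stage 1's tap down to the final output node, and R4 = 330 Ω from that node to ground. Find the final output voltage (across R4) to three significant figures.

Stage 2 presents R3+R4 = 1140 Ω as a load on stage 1's tap.
Stage 1's lower leg becomes R2‖(R3+R4) = 249.3 Ω, so V_mid = 17.1 × 249.3/995.3 = 4.283 V.
Stage 2 is itself unloaded: V_out = V_mid × R4/(R3+R4) = 4.283 × 330/1140 = 1.24 V.

V_out ≈ 1.24 V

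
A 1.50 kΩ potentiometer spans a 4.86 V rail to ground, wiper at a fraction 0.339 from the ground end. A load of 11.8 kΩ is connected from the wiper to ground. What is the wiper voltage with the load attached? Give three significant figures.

The wiper splits the pot into (1−α)R = 991.5 Ω above and αR = 508.5 Ω below.
Lower section ‖ load = 487.5 Ω.
V_wiper = 4.86 × 487.5/(991.5 + 487.5) = 1.60 V.

V ≈ 1.60 V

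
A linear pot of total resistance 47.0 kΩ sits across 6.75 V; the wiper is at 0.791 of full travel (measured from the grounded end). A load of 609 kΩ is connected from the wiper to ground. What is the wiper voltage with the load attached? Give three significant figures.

The wiper splits the pot into (1−α)R = 9.823 kΩ above and αR = 37.18 kΩ below.
Lower section ‖ load = 35.04 kΩ.
V_wiper = 6.75 × 35.04/(9.823 + 35.04) = 5.27 V.

V ≈ 5.27 V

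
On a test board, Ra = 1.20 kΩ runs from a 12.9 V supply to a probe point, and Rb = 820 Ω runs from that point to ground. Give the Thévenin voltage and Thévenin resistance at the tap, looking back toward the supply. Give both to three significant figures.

V_th = 5.24 V, R_th = 487 Ω

V_th is the open-circuit tap voltage: 12.9 × 820/(1200 + 820) = 5.24 V.
With the supply zeroed, Ra and Rb appear in parallel from the tap: R_th = Ra‖Rb = (1200 × 820)/2020 = 487 Ω.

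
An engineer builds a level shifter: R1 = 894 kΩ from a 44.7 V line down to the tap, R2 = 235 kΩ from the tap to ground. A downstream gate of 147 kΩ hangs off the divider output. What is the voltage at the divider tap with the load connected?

The load sits in parallel with R2: R2‖R_L = (235 × 147) / (235 + 147) = 90.43 kΩ.
V_out = 44.7 × 90.43 / (894 + 90.43) = 44.7 × 90.43/984.4 = 4.11 V.

V_out ≈ 4.11 V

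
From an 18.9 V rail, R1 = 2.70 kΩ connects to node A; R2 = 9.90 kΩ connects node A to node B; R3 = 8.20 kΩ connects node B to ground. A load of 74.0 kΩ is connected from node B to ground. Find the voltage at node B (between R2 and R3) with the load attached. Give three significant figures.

At node B, R3 is in parallel with the load: R3‖R_L = 7.382 kΩ.
Below node A the resistance is R2 + (R3‖R_L) = 17.28 kΩ, so V_A = 18.9 × 17.28/19.98 = 16.35 V.
Then V_B = V_A × (R3‖R_L)/(R2 + R3‖R_L) = 16.35 × 7.382/17.28 = 6.98 V.

V ≈ 6.98 V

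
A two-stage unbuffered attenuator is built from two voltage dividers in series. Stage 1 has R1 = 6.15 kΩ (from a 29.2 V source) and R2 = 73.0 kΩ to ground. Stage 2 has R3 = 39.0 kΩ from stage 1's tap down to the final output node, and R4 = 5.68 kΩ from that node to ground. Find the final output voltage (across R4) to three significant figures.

V_out ≈ 3.04 V

Stage 2 presents R3+R4 = 44.68 kΩ as a load on stage 1's tap.
Stage 1's lower leg becomes R2‖(R3+R4) = 27.72 kΩ, so V_mid = 29.2 × 27.72/33.87 = 23.90 V.
Stage 2 is itself unloaded: V_out = V_mid × R4/(R3+R4) = 23.90 × 5.68/44.68 = 3.04 V.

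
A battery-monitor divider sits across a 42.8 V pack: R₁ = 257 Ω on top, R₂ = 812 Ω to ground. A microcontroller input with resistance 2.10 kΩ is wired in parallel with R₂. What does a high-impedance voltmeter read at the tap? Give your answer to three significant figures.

V_out ≈ 29.7 V

The load sits in parallel with R₂: R₂‖R_L = (812 × 2100) / (812 + 2100) = 585.6 Ω.
V_out = 42.8 × 585.6 / (257 + 585.6) = 42.8 × 585.6/842.6 = 29.7 V.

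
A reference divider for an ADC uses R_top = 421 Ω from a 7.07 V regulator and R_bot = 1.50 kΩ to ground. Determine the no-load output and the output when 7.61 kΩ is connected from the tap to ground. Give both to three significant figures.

Open-circuit: V = 7.07 × 1500/(421 + 1500) = 5.52 V.
With the load, R_bot becomes R_bot‖R_L = 1253 Ω, so V = 7.07 × 1253/1674 = 5.29 V.

Unloaded: 5.52 V; loaded: 5.29 V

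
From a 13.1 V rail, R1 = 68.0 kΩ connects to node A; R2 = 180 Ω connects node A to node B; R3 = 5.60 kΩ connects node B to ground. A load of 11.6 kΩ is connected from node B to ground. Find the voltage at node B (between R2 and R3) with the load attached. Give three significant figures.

V ≈ 0.688 V

At node B, R3 is in parallel with the load: R3‖R_L = 3777 Ω.
Below node A the resistance is R2 + (R3‖R_L) = 3957 Ω, so V_A = 13.1 × 3957/71960 = 0.7203 V.
Then V_B = V_A × (R3‖R_L)/(R2 + R3‖R_L) = 0.7203 × 3777/3957 = 0.688 V.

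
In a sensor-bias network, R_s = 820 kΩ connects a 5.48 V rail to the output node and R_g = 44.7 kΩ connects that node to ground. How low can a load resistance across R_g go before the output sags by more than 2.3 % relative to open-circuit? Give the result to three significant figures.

Output resistance R_th = R_s‖R_g = (820 × 44.7)/864.7 = 42.39 kΩ.
The fractional drop is R_th/(R_th + R_L); requiring this ≤ 0.0230 gives R_L ≥ R_th(1/0.0230 − 1) = 42.39 × 42.48 = 1.80 MΩ.

R_L(min) ≈ 1.80 MΩ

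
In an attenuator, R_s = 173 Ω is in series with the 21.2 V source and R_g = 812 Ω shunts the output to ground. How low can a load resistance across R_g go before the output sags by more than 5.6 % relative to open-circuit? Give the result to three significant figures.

R_L(min) ≈ 2.40 kΩ

Output resistance R_th = R_s‖R_g = (173 × 812)/985.0 = 142.6 Ω.
The fractional drop is R_th/(R_th + R_L); requiring this ≤ 0.0560 gives R_L ≥ R_th(1/0.0560 − 1) = 142.6 × 16.86 = 2.40 kΩ.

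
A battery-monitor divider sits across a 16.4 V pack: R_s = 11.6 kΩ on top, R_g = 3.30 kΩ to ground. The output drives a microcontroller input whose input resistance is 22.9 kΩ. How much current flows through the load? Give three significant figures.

I_L ≈ 0.143 mA

R_g‖R_L = 2.884 kΩ; V_out = 16.4 × 2.884/14.48 = 3.266 V.
I_L = V_out / R_L = 3.266 / 22.9 kΩ = 0.143 mA.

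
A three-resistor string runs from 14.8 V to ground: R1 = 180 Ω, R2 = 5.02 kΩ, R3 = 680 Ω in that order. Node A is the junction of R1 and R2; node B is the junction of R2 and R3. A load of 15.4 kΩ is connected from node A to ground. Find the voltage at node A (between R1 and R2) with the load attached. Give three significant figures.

V ≈ 14.2 V

Below node A the series string R2+R3 = 5700 Ω sits in parallel with the 15400 Ω load: 4160 Ω.
V_A = 14.8 × 4160/(180 + 4160) = 14.2 V.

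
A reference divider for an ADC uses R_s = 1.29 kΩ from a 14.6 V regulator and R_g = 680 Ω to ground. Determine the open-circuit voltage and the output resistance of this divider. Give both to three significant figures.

V_th = 5.04 V, R_th = 445 Ω

V_th is the open-circuit tap voltage: 14.6 × 680/(1290 + 680) = 5.04 V.
With the supply zeroed, R_s and R_g appear in parallel from the tap: R_th = R_s‖R_g = (1290 × 680)/1970 = 445 Ω.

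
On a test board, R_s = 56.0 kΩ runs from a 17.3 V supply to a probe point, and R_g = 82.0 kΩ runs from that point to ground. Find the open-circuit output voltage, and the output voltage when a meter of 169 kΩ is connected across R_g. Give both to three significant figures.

Unloaded: 10.3 V; loaded: 8.59 V

Open-circuit: V = 17.3 × 82.0/(56.0 + 82.0) = 10.3 V.
With the load, R_g becomes R_g‖R_L = 55.21 kΩ, so V = 17.3 × 55.21/111.2 = 8.59 V.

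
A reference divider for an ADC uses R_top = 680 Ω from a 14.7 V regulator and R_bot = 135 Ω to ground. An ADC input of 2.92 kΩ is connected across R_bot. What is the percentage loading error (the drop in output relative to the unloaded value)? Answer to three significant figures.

The divider's output (Thévenin) resistance is R_top‖R_bot = 112.6 Ω.
Fractional drop under load = R_th/(R_th + R_L) = 112.6 / (112.6 + 2920) = 0.03714.
So the output falls by 3.71 %.

3.71 %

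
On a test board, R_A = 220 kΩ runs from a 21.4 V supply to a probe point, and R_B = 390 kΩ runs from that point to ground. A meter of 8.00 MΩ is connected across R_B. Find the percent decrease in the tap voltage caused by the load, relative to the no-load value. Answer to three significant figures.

1.73 %

The divider's output (Thévenin) resistance is R_A‖R_B = 140.7 kΩ.
Fractional drop under load = R_th/(R_th + R_L) = 140.7 / (140.7 + 8000) = 0.01728.
So the output falls by 1.73 %.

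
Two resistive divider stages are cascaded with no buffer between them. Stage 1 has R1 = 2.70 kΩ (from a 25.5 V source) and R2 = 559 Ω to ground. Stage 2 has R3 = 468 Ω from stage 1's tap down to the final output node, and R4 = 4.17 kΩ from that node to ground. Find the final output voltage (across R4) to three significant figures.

V_out ≈ 3.58 V

Stage 2 presents R3+R4 = 4638 Ω as a load on stage 1's tap.
Stage 1's lower leg becomes R2‖(R3+R4) = 498.9 Ω, so V_mid = 25.5 × 498.9/3199 = 3.977 V.
Stage 2 is itself unloaded: V_out = V_mid × R4/(R3+R4) = 3.977 × 4170/4638 = 3.58 V.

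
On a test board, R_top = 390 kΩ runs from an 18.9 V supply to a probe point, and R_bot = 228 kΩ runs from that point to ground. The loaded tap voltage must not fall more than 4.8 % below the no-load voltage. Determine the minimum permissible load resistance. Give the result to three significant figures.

Output resistance R_th = R_top‖R_bot = (390 × 228)/618.0 = 143.9 kΩ.
The fractional drop is R_th/(R_th + R_L); requiring this ≤ 0.0480 gives R_L ≥ R_th(1/0.0480 − 1) = 143.9 × 19.83 = 2.85 MΩ.

R_L(min) ≈ 2.85 MΩ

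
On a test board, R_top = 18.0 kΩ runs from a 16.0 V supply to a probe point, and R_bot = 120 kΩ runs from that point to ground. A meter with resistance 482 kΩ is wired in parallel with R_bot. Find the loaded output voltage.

V_out ≈ 13.5 V

The load sits in parallel with R_bot: R_bot‖R_L = (120 × 482) / (120 + 482) = 96.08 kΩ.
V_out = 16.0 × 96.08 / (18.0 + 96.08) = 16.0 × 96.08/114.1 = 13.5 V.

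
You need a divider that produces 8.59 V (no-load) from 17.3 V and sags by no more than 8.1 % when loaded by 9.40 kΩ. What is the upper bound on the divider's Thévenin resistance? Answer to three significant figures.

Loading drop = R_th/(R_th + R_L) ≤ 0.0810, so R_th ≤ R_L · ε/(1−ε) = 9.40 kΩ × 0.0810/0.9190 = 829 Ω.
(Any R1, R2 with R2/(R1+R2) = 0.497 and R1‖R2 ≤ 829 Ω will meet the spec.)

R_th ≤ 829 Ω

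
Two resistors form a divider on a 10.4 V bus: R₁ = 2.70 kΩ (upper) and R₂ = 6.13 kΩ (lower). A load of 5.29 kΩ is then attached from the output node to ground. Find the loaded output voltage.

V_out ≈ 5.33 V

The load sits in parallel with R₂: R₂‖R_L = (6.13 × 5.29) / (6.13 + 5.29) = 2.840 kΩ.
V_out = 10.4 × 2.840 / (2.70 + 2.840) = 10.4 × 2.840/5.540 = 5.33 V.
(Unloaded it would have been 7.22 V.)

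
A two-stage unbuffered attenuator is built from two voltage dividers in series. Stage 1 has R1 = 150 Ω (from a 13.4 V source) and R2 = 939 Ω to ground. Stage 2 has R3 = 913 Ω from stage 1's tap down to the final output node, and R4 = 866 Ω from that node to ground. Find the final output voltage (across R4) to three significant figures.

V_out ≈ 5.24 V

Stage 2 presents R3+R4 = 1779 Ω as a load on stage 1's tap.
Stage 1's lower leg becomes R2‖(R3+R4) = 614.6 Ω, so V_mid = 13.4 × 614.6/764.6 = 10.77 V.
Stage 2 is itself unloaded: V_out = V_mid × R4/(R3+R4) = 10.77 × 866/1779 = 5.24 V.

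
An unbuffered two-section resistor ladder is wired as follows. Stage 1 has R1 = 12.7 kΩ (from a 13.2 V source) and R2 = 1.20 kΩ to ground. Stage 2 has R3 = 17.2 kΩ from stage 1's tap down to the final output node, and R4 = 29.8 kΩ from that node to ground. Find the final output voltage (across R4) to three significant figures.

Stage 2 presents R3+R4 = 47.00 kΩ as a load on stage 1's tap.
Stage 1's lower leg becomes R2‖(R3+R4) = 1.170 kΩ, so V_mid = 13.2 × 1.170/13.87 = 1.114 V.
Stage 2 is itself unloaded: V_out = V_mid × R4/(R3+R4) = 1.114 × 29.8/47.00 = 0.706 V.

V_out ≈ 0.706 V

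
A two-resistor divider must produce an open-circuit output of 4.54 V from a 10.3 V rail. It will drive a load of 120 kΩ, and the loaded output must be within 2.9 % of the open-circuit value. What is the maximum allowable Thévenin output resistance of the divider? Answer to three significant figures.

R_th ≤ 3.58 kΩ

Loading drop = R_th/(R_th + R_L) ≤ 0.0290, so R_th ≤ R_L · ε/(1−ε) = 120 kΩ × 0.0290/0.9710 = 3.58 kΩ.
(Any R1, R2 with R2/(R1+R2) = 0.441 and R1‖R2 ≤ 3.58 kΩ will meet the spec.)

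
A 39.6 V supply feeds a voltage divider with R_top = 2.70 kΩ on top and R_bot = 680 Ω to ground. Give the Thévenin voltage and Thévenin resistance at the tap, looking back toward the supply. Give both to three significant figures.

V_th is the open-circuit tap voltage: 39.6 × 680/(2700 + 680) = 7.97 V.
With the supply zeroed, R_top and R_bot appear in parallel from the tap: R_th = R_top‖R_bot = (2700 × 680)/3380 = 543 Ω.

V_th = 7.97 V, R_th = 543 Ω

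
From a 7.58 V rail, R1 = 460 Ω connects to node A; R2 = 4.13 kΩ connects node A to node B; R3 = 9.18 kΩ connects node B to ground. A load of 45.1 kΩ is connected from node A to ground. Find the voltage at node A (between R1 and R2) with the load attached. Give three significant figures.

Below node A the series string R2+R3 = 13310 Ω sits in parallel with the 45100 Ω load: 10280 Ω.
V_A = 7.58 × 10280/(460 + 10280) = 7.26 V.

V ≈ 7.26 V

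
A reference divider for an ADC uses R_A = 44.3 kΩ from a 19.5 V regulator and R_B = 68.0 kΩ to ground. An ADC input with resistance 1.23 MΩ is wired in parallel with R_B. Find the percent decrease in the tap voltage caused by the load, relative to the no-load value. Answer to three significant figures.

The divider's output (Thévenin) resistance is R_A‖R_B = 26.82 kΩ.
Fractional drop under load = R_th/(R_th + R_L) = 26.82 / (26.82 + 1230) = 0.02134.
So the output falls by 2.13 %.

2.13 %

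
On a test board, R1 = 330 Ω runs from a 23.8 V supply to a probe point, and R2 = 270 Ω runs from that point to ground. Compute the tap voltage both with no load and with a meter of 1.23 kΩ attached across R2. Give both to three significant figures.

Unloaded: 10.7 V; loaded: 9.56 V

Open-circuit: V = 23.8 × 270/(330 + 270) = 10.7 V.
With the load, R2 becomes R2‖R_L = 221.4 Ω, so V = 23.8 × 221.4/551.4 = 9.56 V.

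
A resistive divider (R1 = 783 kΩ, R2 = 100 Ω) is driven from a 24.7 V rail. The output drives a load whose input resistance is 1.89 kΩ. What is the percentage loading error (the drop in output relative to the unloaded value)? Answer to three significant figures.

The divider's output (Thévenin) resistance is R1‖R2 = 99.99 Ω.
Fractional drop under load = R_th/(R_th + R_L) = 99.99 / (99.99 + 1890) = 0.05025.
So the output falls by 5.02 %.

5.02 %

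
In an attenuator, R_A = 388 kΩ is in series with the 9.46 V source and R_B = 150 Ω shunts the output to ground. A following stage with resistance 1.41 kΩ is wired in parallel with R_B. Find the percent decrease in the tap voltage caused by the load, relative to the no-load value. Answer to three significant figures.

9.61 %

The divider's output (Thévenin) resistance is R_A‖R_B = 149.9 Ω.
Fractional drop under load = R_th/(R_th + R_L) = 149.9 / (149.9 + 1410) = 0.09612.
So the output falls by 9.61 %.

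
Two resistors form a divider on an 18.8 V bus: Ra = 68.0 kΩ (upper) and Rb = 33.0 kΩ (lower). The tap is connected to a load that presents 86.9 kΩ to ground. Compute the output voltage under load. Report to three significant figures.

V_out ≈ 4.89 V

The load sits in parallel with Rb: Rb‖R_L = (33.0 × 86.9) / (33.0 + 86.9) = 23.92 kΩ.
V_out = 18.8 × 23.92 / (68.0 + 23.92) = 18.8 × 23.92/91.92 = 4.89 V.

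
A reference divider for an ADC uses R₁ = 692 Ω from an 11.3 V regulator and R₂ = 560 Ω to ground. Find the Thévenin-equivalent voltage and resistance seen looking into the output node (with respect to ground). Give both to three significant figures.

V_th is the open-circuit tap voltage: 11.3 × 560/(692 + 560) = 5.05 V.
With the supply zeroed, R₁ and R₂ appear in parallel from the tap: R_th = R₁‖R₂ = (692 × 560)/1252 = 310 Ω.

V_th = 5.05 V, R_th = 310 Ω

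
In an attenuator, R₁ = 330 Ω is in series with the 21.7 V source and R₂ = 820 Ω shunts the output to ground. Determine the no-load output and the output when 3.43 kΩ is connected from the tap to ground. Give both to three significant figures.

Unloaded: 15.5 V; loaded: 14.5 V

Open-circuit: V = 21.7 × 820/(330 + 820) = 15.5 V.
With the load, R₂ becomes R₂‖R_L = 661.8 Ω, so V = 21.7 × 661.8/991.8 = 14.5 V.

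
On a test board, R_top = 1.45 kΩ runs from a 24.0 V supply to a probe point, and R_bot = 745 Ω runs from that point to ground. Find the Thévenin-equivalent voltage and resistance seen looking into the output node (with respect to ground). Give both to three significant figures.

V_th is the open-circuit tap voltage: 24.0 × 745/(1450 + 745) = 8.15 V.
With the supply zeroed, R_top and R_bot appear in parallel from the tap: R_th = R_top‖R_bot = (1450 × 745)/2195 = 492 Ω.

V_th = 8.15 V, R_th = 492 Ω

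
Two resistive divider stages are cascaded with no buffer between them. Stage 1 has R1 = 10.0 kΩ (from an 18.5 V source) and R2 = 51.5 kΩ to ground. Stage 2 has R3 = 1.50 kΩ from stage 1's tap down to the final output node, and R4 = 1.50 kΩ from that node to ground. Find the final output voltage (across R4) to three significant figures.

V_out ≈ 2.04 V

Stage 2 presents R3+R4 = 3.000 kΩ as a load on stage 1's tap.
Stage 1's lower leg becomes R2‖(R3+R4) = 2.835 kΩ, so V_mid = 18.5 × 2.835/12.83 = 4.086 V.
Stage 2 is itself unloaded: V_out = V_mid × R4/(R3+R4) = 4.086 × 1.50/3.000 = 2.04 V.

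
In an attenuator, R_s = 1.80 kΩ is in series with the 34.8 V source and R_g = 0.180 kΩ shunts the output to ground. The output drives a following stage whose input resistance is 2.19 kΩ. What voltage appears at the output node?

V_out ≈ 2.94 V

The load sits in parallel with R_g: R_g‖R_L = (180 × 2190) / (180 + 2190) = 166.3 Ω.
V_out = 34.8 × 166.3 / (1800 + 166.3) = 34.8 × 166.3/1966 = 2.94 V.
(Unloaded it would have been 3.16 V.)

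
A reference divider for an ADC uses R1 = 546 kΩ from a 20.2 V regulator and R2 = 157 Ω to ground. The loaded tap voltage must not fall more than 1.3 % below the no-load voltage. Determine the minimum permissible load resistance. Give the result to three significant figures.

Output resistance R_th = R1‖R2 = (546000 × 157)/546200 = 157.0 Ω.
The fractional drop is R_th/(R_th + R_L); requiring this ≤ 0.0130 gives R_L ≥ R_th(1/0.0130 − 1) = 157.0 × 75.92 = 11.9 kΩ.

R_L(min) ≈ 11.9 kΩ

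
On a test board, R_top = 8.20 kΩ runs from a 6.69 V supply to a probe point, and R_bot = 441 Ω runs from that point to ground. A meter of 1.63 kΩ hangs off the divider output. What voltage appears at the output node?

The load sits in parallel with R_bot: R_bot‖R_L = (441 × 1630) / (441 + 1630) = 347.1 Ω.
V_out = 6.69 × 347.1 / (8200 + 347.1) = 6.69 × 347.1/8547 = 0.272 V.
(Unloaded it would have been 0.341 V.)

V_out ≈ 0.272 V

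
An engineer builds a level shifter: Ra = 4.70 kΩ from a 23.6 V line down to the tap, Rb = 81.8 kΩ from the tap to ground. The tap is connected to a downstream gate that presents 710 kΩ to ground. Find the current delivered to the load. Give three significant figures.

I_L ≈ 0.0312 mA

Rb‖R_L = 73.35 kΩ; V_out = 23.6 × 73.35/78.05 = 22.18 V.
I_L = V_out / R_L = 22.18 / 710 kΩ = 0.0312 mA.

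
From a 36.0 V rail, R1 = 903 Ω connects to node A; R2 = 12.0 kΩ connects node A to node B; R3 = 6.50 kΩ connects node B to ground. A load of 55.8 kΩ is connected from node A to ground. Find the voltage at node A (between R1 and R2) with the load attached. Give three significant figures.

Below node A the series string R2+R3 = 18500 Ω sits in parallel with the 55800 Ω load: 13890 Ω.
V_A = 36.0 × 13890/(903 + 13890) = 33.8 V.

V ≈ 33.8 V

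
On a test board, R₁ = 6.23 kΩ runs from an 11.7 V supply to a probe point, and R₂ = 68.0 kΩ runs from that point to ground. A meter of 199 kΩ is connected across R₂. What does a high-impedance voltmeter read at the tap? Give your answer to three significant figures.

The load sits in parallel with R₂: R₂‖R_L = (68.0 × 199) / (68.0 + 199) = 50.68 kΩ.
V_out = 11.7 × 50.68 / (6.23 + 50.68) = 11.7 × 50.68/56.91 = 10.4 V.
(Unloaded it would have been 10.7 V.)

V_out ≈ 10.4 V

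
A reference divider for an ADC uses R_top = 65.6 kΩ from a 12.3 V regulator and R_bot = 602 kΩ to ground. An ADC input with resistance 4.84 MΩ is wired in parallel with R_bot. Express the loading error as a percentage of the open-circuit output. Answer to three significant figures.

The divider's output (Thévenin) resistance is R_top‖R_bot = 59.15 kΩ.
Fractional drop under load = R_th/(R_th + R_L) = 59.15 / (59.15 + 4840) = 0.01207.
So the output falls by 1.21 %.

1.21 %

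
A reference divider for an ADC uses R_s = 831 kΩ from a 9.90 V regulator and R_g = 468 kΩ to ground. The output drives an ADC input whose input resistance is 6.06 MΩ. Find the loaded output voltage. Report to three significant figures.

V_out ≈ 3.40 V

The load sits in parallel with R_g: R_g‖R_L = (468 × 6060) / (468 + 6060) = 434.4 kΩ.
V_out = 9.90 × 434.4 / (831 + 434.4) = 9.90 × 434.4/1265 = 3.40 V.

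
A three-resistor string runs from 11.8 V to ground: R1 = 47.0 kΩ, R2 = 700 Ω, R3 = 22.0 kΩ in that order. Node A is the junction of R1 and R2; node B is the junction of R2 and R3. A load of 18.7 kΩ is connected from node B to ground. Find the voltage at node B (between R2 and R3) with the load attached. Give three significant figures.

At node B, R3 is in parallel with the load: R3‖R_L = 10110 Ω.
Below node A the resistance is R2 + (R3‖R_L) = 10810 Ω, so V_A = 11.8 × 10810/57810 = 2.206 V.
Then V_B = V_A × (R3‖R_L)/(R2 + R3‖R_L) = 2.206 × 10110/10810 = 2.06 V.

V ≈ 2.06 V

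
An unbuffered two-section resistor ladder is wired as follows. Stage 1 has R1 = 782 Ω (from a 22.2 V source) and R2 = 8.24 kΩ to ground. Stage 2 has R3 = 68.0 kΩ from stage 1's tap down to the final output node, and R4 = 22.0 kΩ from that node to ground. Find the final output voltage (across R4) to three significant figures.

V_out ≈ 4.92 V

Stage 2 presents R3+R4 = 90000 Ω as a load on stage 1's tap.
Stage 1's lower leg becomes R2‖(R3+R4) = 7549 Ω, so V_mid = 22.2 × 7549/8331 = 20.12 V.
Stage 2 is itself unloaded: V_out = V_mid × R4/(R3+R4) = 20.12 × 22000/90000 = 4.92 V.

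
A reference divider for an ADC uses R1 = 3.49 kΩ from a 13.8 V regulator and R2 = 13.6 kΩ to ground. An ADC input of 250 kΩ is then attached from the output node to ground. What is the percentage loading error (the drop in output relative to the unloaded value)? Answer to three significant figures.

The divider's output (Thévenin) resistance is R1‖R2 = 2.777 kΩ.
Fractional drop under load = R_th/(R_th + R_L) = 2.777 / (2.777 + 250) = 0.01099.
So the output falls by 1.10 %.

1.10 %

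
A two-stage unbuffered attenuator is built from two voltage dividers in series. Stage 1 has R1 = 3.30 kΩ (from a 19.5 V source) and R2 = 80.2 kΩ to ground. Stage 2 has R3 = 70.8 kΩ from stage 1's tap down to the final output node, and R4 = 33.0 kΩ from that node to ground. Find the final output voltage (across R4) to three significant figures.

Stage 2 presents R3+R4 = 103.8 kΩ as a load on stage 1's tap.
Stage 1's lower leg becomes R2‖(R3+R4) = 45.24 kΩ, so V_mid = 19.5 × 45.24/48.54 = 18.17 V.
Stage 2 is itself unloaded: V_out = V_mid × R4/(R3+R4) = 18.17 × 33.0/103.8 = 5.78 V.

V_out ≈ 5.78 V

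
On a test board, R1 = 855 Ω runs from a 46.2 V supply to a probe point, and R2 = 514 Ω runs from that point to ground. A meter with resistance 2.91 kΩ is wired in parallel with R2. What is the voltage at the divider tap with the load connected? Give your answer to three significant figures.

V_out ≈ 15.6 V

The load sits in parallel with R2: R2‖R_L = (514 × 2910) / (514 + 2910) = 436.8 Ω.
V_out = 46.2 × 436.8 / (855 + 436.8) = 46.2 × 436.8/1292 = 15.6 V.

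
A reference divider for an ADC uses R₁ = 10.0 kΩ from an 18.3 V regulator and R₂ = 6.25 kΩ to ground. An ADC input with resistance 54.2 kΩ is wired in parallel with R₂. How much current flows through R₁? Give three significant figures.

I ≈ 1.17 mA

R₂‖R_L = 5.604 kΩ, so the source sees R₁ + R₂‖R_L = 15.60 kΩ.
I = 18.3 V / 15.60 kΩ = 1.17 mA.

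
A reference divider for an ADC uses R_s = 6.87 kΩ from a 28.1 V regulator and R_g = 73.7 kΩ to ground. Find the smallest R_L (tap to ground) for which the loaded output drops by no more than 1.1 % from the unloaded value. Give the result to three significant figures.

R_L(min) ≈ 565 kΩ

Output resistance R_th = R_s‖R_g = (6.87 × 73.7)/80.57 = 6.284 kΩ.
The fractional drop is R_th/(R_th + R_L); requiring this ≤ 0.0110 gives R_L ≥ R_th(1/0.0110 − 1) = 6.284 × 89.91 = 565 kΩ.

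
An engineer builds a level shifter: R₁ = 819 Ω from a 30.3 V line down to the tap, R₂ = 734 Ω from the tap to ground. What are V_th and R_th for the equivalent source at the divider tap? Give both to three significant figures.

V_th is the open-circuit tap voltage: 30.3 × 734/(819 + 734) = 14.3 V.
With the supply zeroed, R₁ and R₂ appear in parallel from the tap: R_th = R₁‖R₂ = (819 × 734)/1553 = 387 Ω.

V_th = 14.3 V, R_th = 387 Ω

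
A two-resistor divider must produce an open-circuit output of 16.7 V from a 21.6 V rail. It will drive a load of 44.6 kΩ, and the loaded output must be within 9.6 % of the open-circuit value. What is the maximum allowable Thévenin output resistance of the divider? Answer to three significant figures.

R_th ≤ 4.74 kΩ

Loading drop = R_th/(R_th + R_L) ≤ 0.0960, so R_th ≤ R_L · ε/(1−ε) = 44.6 kΩ × 0.0960/0.9040 = 4.74 kΩ.
(Any R1, R2 with R2/(R1+R2) = 0.773 and R1‖R2 ≤ 4.74 kΩ will meet the spec.)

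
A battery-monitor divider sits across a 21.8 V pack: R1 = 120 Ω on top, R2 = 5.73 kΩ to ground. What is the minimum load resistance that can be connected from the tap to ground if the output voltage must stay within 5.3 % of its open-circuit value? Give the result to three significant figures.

Output resistance R_th = R1‖R2 = (120 × 5730)/5850 = 117.5 Ω.
The fractional drop is R_th/(R_th + R_L); requiring this ≤ 0.0530 gives R_L ≥ R_th(1/0.0530 − 1) = 117.5 × 17.87 = 2.10 kΩ.

R_L(min) ≈ 2.10 kΩ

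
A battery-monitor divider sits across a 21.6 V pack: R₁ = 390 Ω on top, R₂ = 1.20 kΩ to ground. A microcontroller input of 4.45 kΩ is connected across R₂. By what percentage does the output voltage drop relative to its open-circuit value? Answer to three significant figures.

6.20 %

The divider's output (Thévenin) resistance is R₁‖R₂ = 294.3 Ω.
Fractional drop under load = R_th/(R_th + R_L) = 294.3 / (294.3 + 4450) = 0.06204.
So the output falls by 6.20 %.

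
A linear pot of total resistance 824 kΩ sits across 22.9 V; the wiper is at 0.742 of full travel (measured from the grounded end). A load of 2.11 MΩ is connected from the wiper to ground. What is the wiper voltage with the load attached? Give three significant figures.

V ≈ 15.8 V

The wiper splits the pot into (1−α)R = 212.6 kΩ above and αR = 611.4 kΩ below.
Lower section ‖ load = 474.0 kΩ.
V_wiper = 22.9 × 474.0/(212.6 + 474.0) = 15.8 V.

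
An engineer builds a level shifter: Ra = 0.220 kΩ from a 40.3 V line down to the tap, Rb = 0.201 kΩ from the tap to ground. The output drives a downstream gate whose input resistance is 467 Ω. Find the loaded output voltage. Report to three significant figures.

The load sits in parallel with Rb: Rb‖R_L = (201 × 467) / (201 + 467) = 140.5 Ω.
V_out = 40.3 × 140.5 / (220 + 140.5) = 40.3 × 140.5/360.5 = 15.7 V.

V_out ≈ 15.7 V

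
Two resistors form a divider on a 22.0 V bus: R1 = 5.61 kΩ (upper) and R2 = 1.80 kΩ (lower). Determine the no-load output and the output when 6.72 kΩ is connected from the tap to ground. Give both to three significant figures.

Open-circuit: V = 22.0 × 1.80/(5.61 + 1.80) = 5.34 V.
With the load, R2 becomes R2‖R_L = 1.420 kΩ, so V = 22.0 × 1.420/7.030 = 4.44 V.

Unloaded: 5.34 V; loaded: 4.44 V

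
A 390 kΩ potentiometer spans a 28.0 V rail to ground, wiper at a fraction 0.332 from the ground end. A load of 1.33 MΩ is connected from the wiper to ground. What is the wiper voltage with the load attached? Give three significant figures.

The wiper splits the pot into (1−α)R = 260.5 kΩ above and αR = 129.5 kΩ below.
Lower section ‖ load = 118.0 kΩ.
V_wiper = 28.0 × 118.0/(260.5 + 118.0) = 8.73 V.

V ≈ 8.73 V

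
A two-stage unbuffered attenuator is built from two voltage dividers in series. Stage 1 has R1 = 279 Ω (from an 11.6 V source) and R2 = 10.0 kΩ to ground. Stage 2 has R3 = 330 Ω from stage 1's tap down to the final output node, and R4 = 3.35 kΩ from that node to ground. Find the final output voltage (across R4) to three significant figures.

Stage 2 presents R3+R4 = 3680 Ω as a load on stage 1's tap.
Stage 1's lower leg becomes R2‖(R3+R4) = 2690 Ω, so V_mid = 11.6 × 2690/2969 = 10.51 V.
Stage 2 is itself unloaded: V_out = V_mid × R4/(R3+R4) = 10.51 × 3350/3680 = 9.57 V.

V_out ≈ 9.57 V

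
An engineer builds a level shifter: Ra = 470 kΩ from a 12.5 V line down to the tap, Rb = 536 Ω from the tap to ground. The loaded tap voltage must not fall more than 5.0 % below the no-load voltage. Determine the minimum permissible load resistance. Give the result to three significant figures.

Output resistance R_th = Ra‖Rb = (470000 × 536)/470500 = 535.4 Ω.
The fractional drop is R_th/(R_th + R_L); requiring this ≤ 0.0500 gives R_L ≥ R_th(1/0.0500 − 1) = 535.4 × 19.00 = 10.2 kΩ.

R_L(min) ≈ 10.2 kΩ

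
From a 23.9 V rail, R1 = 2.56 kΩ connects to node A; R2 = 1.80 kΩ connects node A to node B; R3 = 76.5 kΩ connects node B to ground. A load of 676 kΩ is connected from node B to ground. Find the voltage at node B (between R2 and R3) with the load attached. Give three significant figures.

At node B, R3 is in parallel with the load: R3‖R_L = 68.72 kΩ.
Below node A the resistance is R2 + (R3‖R_L) = 70.52 kΩ, so V_A = 23.9 × 70.52/73.08 = 23.06 V.
Then V_B = V_A × (R3‖R_L)/(R2 + R3‖R_L) = 23.06 × 68.72/70.52 = 22.5 V.

V ≈ 22.5 V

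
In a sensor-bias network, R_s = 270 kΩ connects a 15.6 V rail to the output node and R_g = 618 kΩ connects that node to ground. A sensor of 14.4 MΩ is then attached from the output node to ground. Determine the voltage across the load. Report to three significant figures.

The load sits in parallel with R_g: R_g‖R_L = (618 × 14400) / (618 + 14400) = 592.6 kΩ.
V_out = 15.6 × 592.6 / (270 + 592.6) = 15.6 × 592.6/862.6 = 10.7 V.

V_out ≈ 10.7 V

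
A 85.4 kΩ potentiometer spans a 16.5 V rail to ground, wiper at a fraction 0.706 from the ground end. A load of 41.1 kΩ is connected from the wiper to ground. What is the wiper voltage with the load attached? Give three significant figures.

The wiper splits the pot into (1−α)R = 25.11 kΩ above and αR = 60.29 kΩ below.
Lower section ‖ load = 24.44 kΩ.
V_wiper = 16.5 × 24.44/(25.11 + 24.44) = 8.14 V.

V ≈ 8.14 V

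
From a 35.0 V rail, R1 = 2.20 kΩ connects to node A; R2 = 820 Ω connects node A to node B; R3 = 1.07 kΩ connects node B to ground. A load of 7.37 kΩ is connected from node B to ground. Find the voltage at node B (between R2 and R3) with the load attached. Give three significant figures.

V ≈ 8.27 V

At node B, R3 is in parallel with the load: R3‖R_L = 934.3 Ω.
Below node A the resistance is R2 + (R3‖R_L) = 1754 Ω, so V_A = 35.0 × 1754/3954 = 15.53 V.
Then V_B = V_A × (R3‖R_L)/(R2 + R3‖R_L) = 15.53 × 934.3/1754 = 8.27 V.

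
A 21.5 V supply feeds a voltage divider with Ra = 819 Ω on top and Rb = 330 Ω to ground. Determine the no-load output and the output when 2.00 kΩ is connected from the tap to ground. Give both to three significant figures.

Open-circuit: V = 21.5 × 330/(819 + 330) = 6.17 V.
With the load, Rb becomes Rb‖R_L = 283.3 Ω, so V = 21.5 × 283.3/1102 = 5.53 V.

Unloaded: 6.17 V; loaded: 5.53 V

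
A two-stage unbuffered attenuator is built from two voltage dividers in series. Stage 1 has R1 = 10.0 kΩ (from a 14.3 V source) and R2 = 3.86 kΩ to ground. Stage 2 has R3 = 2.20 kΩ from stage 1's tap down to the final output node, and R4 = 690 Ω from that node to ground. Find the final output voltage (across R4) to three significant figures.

Stage 2 presents R3+R4 = 2890 Ω as a load on stage 1's tap.
Stage 1's lower leg becomes R2‖(R3+R4) = 1653 Ω, so V_mid = 14.3 × 1653/11650 = 2.028 V.
Stage 2 is itself unloaded: V_out = V_mid × R4/(R3+R4) = 2.028 × 690/2890 = 0.484 V.

V_out ≈ 0.484 V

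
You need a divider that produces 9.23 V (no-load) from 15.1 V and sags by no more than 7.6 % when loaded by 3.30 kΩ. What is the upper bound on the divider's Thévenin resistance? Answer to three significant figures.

R_th ≤ 271 Ω

Loading drop = R_th/(R_th + R_L) ≤ 0.0760, so R_th ≤ R_L · ε/(1−ε) = 3.30 kΩ × 0.0760/0.9240 = 271 Ω.
(Any R1, R2 with R2/(R1+R2) = 0.611 and R1‖R2 ≤ 271 Ω will meet the spec.)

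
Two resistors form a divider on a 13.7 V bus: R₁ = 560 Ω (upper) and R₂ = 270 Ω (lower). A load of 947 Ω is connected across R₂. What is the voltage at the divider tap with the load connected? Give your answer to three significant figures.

The load sits in parallel with R₂: R₂‖R_L = (270 × 947) / (270 + 947) = 210.1 Ω.
V_out = 13.7 × 210.1 / (560 + 210.1) = 13.7 × 210.1/770.1 = 3.74 V.

V_out ≈ 3.74 V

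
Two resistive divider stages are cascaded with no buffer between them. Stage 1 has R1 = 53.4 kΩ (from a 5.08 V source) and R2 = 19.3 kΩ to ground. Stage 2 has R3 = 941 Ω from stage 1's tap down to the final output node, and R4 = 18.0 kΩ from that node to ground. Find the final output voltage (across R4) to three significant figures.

Stage 2 presents R3+R4 = 18940 Ω as a load on stage 1's tap.
Stage 1's lower leg becomes R2‖(R3+R4) = 9559 Ω, so V_mid = 5.08 × 9559/62960 = 0.7713 V.
Stage 2 is itself unloaded: V_out = V_mid × R4/(R3+R4) = 0.7713 × 18000/18940 = 0.733 V.

V_out ≈ 0.733 V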